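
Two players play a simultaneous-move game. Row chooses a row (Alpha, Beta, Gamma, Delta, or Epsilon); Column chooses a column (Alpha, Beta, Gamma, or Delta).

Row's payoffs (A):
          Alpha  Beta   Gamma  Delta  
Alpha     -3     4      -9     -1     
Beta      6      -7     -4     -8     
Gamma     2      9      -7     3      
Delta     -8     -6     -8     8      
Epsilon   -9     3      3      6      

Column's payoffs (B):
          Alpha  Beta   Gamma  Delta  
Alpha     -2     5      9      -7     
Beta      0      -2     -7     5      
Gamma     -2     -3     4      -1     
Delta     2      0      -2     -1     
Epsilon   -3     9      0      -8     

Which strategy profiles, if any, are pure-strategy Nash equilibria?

A profile is a Nash equilibrium when each player is best-responding to the other.
Row's best responses — vs Alpha: Beta (payoff 6); vs Beta: Gamma (payoff 9); vs Gamma: Epsilon (payoff 3); vs Delta: Delta (payoff 8).
Column's best responses — vs Alpha: Gamma (payoff 9); vs Beta: Delta (payoff 5); vs Gamma: Gamma (payoff 4); vs Delta: Alpha (payoff 2); vs Epsilon: Beta (payoff 9).
No cell has both players best-responding. For instance, Row's best reply to Gamma is Epsilon, but against Epsilon Column prefers Beta over Gamma.

None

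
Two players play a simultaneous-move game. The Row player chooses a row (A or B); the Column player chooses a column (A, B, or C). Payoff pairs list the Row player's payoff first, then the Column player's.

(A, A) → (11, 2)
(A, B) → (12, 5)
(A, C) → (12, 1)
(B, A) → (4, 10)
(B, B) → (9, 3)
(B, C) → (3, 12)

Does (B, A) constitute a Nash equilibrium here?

Holding the Column player at A: the Row player gets 4 from B but could get 11 by switching to A. The Row player has a profitable deviation.

No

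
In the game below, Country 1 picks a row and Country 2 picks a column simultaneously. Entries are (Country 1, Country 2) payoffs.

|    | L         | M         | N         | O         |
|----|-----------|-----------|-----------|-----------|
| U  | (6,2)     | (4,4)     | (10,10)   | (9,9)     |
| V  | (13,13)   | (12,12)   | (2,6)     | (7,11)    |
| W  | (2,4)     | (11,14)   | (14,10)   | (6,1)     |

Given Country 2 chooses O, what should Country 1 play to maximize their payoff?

With Country 2 fixed at O, Country 1's payoffs are: U → 9, V → 7, W → 6.
The maximum is 9, achieved by U.

U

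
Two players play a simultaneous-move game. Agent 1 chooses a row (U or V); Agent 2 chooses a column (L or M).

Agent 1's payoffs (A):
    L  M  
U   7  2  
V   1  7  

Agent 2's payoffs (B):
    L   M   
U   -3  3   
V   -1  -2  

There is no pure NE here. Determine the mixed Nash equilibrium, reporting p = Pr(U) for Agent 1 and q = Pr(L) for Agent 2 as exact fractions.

p = 1/7, q = 5/11

Each player's mixing probability is pinned down by making the *other* player indifferent.
Agent 2 indifferent between L and M: p·(-3) + (1−p)·(-1) = p·3 + (1−p)·(-2) ⟹ (-1) + (-2)p = (-2) + 5p ⟹ p = 1/7.
Agent 1 indifferent between U and V: q·7 + (1−q)·2 = q·1 + (1−q)·7 ⟹ 2 + 5q = 7 + (-6)q ⟹ q = 5/11.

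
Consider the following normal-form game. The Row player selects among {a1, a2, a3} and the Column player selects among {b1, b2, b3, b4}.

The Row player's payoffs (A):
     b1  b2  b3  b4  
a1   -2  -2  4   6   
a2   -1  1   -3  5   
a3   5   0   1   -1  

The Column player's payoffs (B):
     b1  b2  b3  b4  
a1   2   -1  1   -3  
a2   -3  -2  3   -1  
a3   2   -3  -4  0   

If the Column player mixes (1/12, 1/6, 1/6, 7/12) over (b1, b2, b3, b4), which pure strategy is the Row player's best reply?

Compute the Row player's expected payoff from each pure strategy against the given mix.
a1: (1/12)·(-2) + (1/6)·(-2) + (1/6)·4 + (7/12)·6 = 11/3
a2: (1/12)·(-1) + (1/6)·1 + (1/6)·(-3) + (7/12)·5 = 5/2
a3: (1/12)·5 + (1/6)·0 + (1/6)·1 + (7/12)·(-1) = 0
Highest expected payoff is 11/3, from a1.

a1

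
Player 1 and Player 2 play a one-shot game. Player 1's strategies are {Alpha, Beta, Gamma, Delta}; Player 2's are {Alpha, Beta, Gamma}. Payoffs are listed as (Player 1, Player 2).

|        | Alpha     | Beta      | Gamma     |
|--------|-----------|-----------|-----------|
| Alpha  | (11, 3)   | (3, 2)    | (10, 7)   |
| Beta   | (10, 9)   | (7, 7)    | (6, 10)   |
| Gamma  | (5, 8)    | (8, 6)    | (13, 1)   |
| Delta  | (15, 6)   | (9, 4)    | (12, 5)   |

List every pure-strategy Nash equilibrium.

(Delta, Alpha)

A profile is a Nash equilibrium when each player is best-responding to the other.
Player 1's best responses — vs Alpha: Delta (payoff 15); vs Beta: Delta (payoff 9); vs Gamma: Gamma (payoff 13).
Player 2's best responses — vs Alpha: Gamma (payoff 7); vs Beta: Gamma (payoff 10); vs Gamma: Alpha (payoff 8); vs Delta: Alpha (payoff 6).
The only mutual best response is (Delta, Alpha); neither player gains by switching there.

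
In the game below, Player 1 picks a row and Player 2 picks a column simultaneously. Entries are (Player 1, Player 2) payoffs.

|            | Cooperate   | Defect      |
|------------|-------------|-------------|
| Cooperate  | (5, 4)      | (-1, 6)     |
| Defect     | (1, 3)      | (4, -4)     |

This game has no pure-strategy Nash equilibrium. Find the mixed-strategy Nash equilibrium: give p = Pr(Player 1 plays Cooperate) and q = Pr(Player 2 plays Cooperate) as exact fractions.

In a mixed NE each player is indifferent between their pure strategies, so the opponent's mix sets the indifference.
Player 2 indifferent between Cooperate and Defect: p·4 + (1−p)·3 = p·6 + (1−p)·(-4) ⟹ 3 + 1p = (-4) + 10p ⟹ p = 7/9.
Player 1 indifferent between Cooperate and Defect: q·5 + (1−q)·(-1) = q·1 + (1−q)·4 ⟹ (-1) + 6q = 4 + (-3)q ⟹ q = 5/9.

p = 7/9, q = 5/9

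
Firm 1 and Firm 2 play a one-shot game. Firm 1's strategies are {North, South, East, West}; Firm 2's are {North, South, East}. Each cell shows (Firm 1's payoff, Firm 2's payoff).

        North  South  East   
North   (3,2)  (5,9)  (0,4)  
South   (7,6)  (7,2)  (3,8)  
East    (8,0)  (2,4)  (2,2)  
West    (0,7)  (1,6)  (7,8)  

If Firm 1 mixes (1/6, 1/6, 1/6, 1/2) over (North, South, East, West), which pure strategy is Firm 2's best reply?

East

Compute Firm 2's expected payoff from each pure strategy against the given mix.
North: (1/6)·2 + (1/6)·6 + (1/6)·0 + (1/2)·7 = 29/6
South: (1/6)·9 + (1/6)·2 + (1/6)·4 + (1/2)·6 = 11/2
East: (1/6)·4 + (1/6)·8 + (1/6)·2 + (1/2)·8 = 19/3
Highest expected payoff is 19/3, from East.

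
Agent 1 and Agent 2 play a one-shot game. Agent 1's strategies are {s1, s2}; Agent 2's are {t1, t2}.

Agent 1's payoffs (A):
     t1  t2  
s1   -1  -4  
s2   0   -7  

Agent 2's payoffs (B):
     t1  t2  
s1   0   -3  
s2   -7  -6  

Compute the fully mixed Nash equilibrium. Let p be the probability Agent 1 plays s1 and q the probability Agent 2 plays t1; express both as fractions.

In a mixed NE each player is indifferent between their pure strategies, so the opponent's mix sets the indifference.
Agent 2 indifferent between t1 and t2: p·0 + (1−p)·(-7) = p·(-3) + (1−p)·(-6) ⟹ (-7) + 7p = (-6) + 3p ⟹ p = 1/4.
Agent 1 indifferent between s1 and s2: q·(-1) + (1−q)·(-4) = q·0 + (1−q)·(-7) ⟹ (-4) + 3q = (-7) + 7q ⟹ q = 3/4.

p = 1/4, q = 3/4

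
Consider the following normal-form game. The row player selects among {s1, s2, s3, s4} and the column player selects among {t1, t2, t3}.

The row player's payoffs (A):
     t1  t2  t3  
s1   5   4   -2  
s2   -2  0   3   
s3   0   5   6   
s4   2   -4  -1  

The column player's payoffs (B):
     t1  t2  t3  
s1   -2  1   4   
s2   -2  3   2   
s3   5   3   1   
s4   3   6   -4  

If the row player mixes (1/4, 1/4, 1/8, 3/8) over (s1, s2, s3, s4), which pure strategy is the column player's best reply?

The column player's best reply maximizes expected payoff against the mix.
t1: (1/4)·(-2) + (1/4)·(-2) + (1/8)·5 + (3/8)·3 = 3/4
t2: (1/4)·1 + (1/4)·3 + (1/8)·3 + (3/8)·6 = 29/8
t3: (1/4)·4 + (1/4)·2 + (1/8)·1 + (3/8)·(-4) = 1/8
Highest expected payoff is 29/8, from t2.

t2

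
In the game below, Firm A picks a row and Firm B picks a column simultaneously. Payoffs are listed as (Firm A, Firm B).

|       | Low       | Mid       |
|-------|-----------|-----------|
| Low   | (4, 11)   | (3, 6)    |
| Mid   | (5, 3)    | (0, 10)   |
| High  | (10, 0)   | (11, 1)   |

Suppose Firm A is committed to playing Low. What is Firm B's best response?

With Firm A fixed at Low, Firm B's payoffs are: Low → 11, Mid → 6.
The maximum is 11, achieved by Low.

Low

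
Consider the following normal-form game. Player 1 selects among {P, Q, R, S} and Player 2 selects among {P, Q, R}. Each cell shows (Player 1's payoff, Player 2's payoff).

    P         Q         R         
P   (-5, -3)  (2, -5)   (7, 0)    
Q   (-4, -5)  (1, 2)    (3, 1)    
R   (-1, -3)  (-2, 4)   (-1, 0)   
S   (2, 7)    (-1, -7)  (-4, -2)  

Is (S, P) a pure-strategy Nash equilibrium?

Holding Player 2 at P: Player 1 gets 2 from S, versus -5 from P, -4 from Q, -1 from R. No profitable deviation for Player 1.
Holding Player 1 at S: Player 2 gets 7 from P, versus -7 from Q, -2 from R. No profitable deviation for Player 2 either.

Yes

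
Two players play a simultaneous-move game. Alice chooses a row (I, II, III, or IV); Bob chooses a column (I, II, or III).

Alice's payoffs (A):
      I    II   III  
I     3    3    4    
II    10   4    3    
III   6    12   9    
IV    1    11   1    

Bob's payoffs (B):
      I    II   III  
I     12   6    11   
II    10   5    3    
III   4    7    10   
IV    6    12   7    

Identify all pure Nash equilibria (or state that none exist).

Find each player's best response to every opponent strategy; NE are the intersections.
Alice's best responses — vs I: II (payoff 10); vs II: III (payoff 12); vs III: III (payoff 9).
Bob's best responses — vs I: I (payoff 12); vs II: I (payoff 10); vs III: III (payoff 10); vs IV: II (payoff 12).
Mutual best responses occur at (II, I) and (III, III); at each, neither player gains by switching.

(II, I) and (III, III)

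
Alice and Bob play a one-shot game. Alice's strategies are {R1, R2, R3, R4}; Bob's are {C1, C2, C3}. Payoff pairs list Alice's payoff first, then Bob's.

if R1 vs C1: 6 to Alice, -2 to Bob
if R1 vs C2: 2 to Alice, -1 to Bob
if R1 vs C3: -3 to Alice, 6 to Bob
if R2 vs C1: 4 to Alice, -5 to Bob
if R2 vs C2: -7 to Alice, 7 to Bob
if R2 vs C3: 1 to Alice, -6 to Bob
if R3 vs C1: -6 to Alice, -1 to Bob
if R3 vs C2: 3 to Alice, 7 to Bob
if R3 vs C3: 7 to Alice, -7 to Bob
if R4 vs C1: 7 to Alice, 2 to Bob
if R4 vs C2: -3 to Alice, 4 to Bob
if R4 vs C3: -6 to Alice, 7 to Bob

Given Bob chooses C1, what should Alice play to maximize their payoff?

R4

With Bob fixed at C1, Alice's payoffs are: R1 → 6, R2 → 4, R3 → -6, R4 → 7.
The maximum is 7, achieved by R4.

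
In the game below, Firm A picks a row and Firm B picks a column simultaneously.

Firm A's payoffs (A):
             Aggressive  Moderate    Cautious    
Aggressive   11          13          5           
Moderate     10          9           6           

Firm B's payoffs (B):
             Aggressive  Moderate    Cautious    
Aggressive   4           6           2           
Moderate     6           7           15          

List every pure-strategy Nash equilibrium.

(Aggressive, Moderate) and (Moderate, Cautious)

Check mutual best responses: a cell is a NE iff neither player can gain by unilaterally deviating.
Firm A's best responses — vs Aggressive: Aggressive (payoff 11); vs Moderate: Aggressive (payoff 13); vs Cautious: Moderate (payoff 6).
Firm B's best responses — vs Aggressive: Moderate (payoff 6); vs Moderate: Cautious (payoff 15).
Mutual best responses occur at (Aggressive, Moderate) and (Moderate, Cautious); at each, neither player gains by switching.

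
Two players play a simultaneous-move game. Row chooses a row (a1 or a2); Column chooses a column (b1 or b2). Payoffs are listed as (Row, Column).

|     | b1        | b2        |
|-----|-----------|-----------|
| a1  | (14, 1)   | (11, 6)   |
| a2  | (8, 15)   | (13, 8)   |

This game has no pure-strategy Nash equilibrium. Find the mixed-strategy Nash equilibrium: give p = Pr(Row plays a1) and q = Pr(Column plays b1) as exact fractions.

In a mixed NE each player is indifferent between their pure strategies, so the opponent's mix sets the indifference.
Column indifferent between b1 and b2: p·1 + (1−p)·15 = p·6 + (1−p)·8 ⟹ 15 + (-14)p = 8 + (-2)p ⟹ p = 7/12.
Row indifferent between a1 and a2: q·14 + (1−q)·11 = q·8 + (1−q)·13 ⟹ 11 + 3q = 13 + (-5)q ⟹ q = 1/4.

p = 7/12, q = 1/4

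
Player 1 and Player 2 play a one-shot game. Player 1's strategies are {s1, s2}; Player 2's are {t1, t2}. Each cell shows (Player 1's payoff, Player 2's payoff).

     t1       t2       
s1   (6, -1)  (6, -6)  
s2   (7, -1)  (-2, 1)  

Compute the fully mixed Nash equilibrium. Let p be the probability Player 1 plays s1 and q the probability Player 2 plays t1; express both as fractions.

In a mixed NE each player is indifferent between their pure strategies, so the opponent's mix sets the indifference.
Player 2 indifferent between t1 and t2: p·(-1) + (1−p)·(-1) = p·(-6) + (1−p)·1 ⟹ (-1) + 0p = 1 + (-7)p ⟹ p = 2/7.
Player 1 indifferent between s1 and s2: q·6 + (1−q)·6 = q·7 + (1−q)·(-2) ⟹ 6 + 0q = (-2) + 9q ⟹ q = 8/9.

p = 2/7, q = 8/9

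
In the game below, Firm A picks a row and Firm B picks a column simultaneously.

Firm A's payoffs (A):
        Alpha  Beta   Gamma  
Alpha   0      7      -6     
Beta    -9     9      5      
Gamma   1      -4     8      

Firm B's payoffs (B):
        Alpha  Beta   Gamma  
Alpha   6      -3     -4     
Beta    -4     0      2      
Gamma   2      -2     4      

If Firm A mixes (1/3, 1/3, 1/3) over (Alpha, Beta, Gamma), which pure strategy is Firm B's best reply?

Firm B's best reply maximizes expected payoff against the mix.
Alpha: (1/3)·6 + (1/3)·(-4) + (1/3)·2 = 4/3
Beta: (1/3)·(-3) + (1/3)·0 + (1/3)·(-2) = -5/3
Gamma: (1/3)·(-4) + (1/3)·2 + (1/3)·4 = 2/3
Highest expected payoff is 4/3, from Alpha.

Alpha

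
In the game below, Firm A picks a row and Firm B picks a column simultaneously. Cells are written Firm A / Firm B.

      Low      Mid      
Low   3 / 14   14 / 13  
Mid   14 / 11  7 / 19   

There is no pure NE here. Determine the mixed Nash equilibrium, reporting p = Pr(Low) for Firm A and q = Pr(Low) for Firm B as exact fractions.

p = 8/9, q = 7/18

In a mixed NE each player is indifferent between their pure strategies, so the opponent's mix sets the indifference.
Firm B indifferent between Low and Mid: p·14 + (1−p)·11 = p·13 + (1−p)·19 ⟹ 11 + 3p = 19 + (-6)p ⟹ p = 8/9.
Firm A indifferent between Low and Mid: q·3 + (1−q)·14 = q·14 + (1−q)·7 ⟹ 14 + (-11)q = 7 + 7q ⟹ q = 7/18.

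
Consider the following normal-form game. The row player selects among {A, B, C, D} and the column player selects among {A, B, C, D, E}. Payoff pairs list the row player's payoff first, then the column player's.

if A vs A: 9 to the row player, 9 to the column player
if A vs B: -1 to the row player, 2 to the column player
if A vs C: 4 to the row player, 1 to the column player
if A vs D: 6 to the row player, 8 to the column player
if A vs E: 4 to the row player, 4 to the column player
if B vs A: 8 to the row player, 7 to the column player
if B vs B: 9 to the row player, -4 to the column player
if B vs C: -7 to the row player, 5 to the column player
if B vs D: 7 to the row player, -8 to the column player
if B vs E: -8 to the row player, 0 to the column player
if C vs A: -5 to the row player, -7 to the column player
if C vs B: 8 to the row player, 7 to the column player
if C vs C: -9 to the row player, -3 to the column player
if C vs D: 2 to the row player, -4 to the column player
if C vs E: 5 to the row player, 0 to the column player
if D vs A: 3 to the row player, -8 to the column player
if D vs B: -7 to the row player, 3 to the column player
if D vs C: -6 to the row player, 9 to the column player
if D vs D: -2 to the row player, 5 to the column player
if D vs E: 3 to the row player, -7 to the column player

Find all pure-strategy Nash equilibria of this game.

(A, A)

Check mutual best responses: a cell is a NE iff neither player can gain by unilaterally deviating.
The row player's best responses — vs A: A (payoff 9); vs B: B (payoff 9); vs C: A (payoff 4); vs D: B (payoff 7); vs E: C (payoff 5).
The column player's best responses — vs A: A (payoff 9); vs B: A (payoff 7); vs C: B (payoff 7); vs D: C (payoff 9).
The only mutual best response is (A, A); neither player gains by switching there.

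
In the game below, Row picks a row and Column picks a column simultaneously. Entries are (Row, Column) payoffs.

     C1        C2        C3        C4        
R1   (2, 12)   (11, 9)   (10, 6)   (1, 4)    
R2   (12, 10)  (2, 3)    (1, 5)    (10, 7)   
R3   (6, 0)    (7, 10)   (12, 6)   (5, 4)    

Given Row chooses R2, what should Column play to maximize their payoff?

C1

With Row fixed at R2, Column's payoffs are: C1 → 10, C2 → 3, C3 → 5, C4 → 7.
The maximum is 10, achieved by C1.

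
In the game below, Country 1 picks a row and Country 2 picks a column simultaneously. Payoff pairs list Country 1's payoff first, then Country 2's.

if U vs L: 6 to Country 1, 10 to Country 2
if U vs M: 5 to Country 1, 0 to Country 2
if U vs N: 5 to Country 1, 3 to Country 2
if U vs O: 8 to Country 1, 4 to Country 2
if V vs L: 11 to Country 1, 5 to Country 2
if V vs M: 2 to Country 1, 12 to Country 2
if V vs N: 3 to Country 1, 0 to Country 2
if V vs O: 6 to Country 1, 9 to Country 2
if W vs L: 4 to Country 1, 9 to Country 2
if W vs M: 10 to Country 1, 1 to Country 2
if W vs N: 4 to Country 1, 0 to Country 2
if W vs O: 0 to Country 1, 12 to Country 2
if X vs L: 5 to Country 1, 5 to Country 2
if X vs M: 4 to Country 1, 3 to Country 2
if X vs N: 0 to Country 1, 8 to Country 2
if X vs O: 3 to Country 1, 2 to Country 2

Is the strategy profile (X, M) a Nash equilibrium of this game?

Holding Country 2 at M: Country 1 gets 4 from X but could get 10 by switching to W. Country 1 has a profitable deviation.

No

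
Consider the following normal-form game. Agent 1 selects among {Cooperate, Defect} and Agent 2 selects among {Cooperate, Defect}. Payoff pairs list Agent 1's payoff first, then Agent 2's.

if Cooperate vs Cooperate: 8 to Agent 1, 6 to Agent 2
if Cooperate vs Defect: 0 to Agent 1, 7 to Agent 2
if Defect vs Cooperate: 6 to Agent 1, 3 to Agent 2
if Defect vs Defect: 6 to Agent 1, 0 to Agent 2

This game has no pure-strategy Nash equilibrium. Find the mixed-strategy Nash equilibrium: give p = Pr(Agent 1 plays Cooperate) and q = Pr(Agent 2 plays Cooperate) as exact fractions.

In a mixed NE each player is indifferent between their pure strategies, so the opponent's mix sets the indifference.
Agent 2 indifferent between Cooperate and Defect: p·6 + (1−p)·3 = p·7 + (1−p)·0 ⟹ 3 + 3p = 0 + 7p ⟹ p = 3/4.
Agent 1 indifferent between Cooperate and Defect: q·8 + (1−q)·0 = q·6 + (1−q)·6 ⟹ 0 + 8q = 6 + 0q ⟹ q = 3/4.

p = 3/4, q = 3/4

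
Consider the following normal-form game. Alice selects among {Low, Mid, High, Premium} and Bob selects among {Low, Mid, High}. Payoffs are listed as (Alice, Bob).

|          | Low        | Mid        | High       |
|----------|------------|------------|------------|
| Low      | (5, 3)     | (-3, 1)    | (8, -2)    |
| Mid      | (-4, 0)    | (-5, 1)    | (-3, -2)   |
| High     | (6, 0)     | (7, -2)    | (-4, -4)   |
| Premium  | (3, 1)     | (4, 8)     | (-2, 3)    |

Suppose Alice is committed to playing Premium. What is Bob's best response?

Mid

With Alice fixed at Premium, Bob's payoffs are: Low → 1, Mid → 8, High → 3.
The maximum is 8, achieved by Mid.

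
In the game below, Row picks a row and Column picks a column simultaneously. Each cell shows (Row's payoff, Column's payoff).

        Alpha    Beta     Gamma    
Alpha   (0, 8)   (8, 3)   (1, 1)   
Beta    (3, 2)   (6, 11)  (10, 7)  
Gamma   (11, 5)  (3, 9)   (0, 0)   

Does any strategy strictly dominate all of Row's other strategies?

Check whether one of Row's strategies beats all alternatives regardless of what the opponent does.
Alpha is not dominant: against Alpha, Beta gives 3 > 0.
Beta is not dominant: against Alpha, Gamma gives 11 > 3.
Gamma is not dominant: against Beta, Alpha gives 8 > 3.
No single strategy is best against every opponent action.

None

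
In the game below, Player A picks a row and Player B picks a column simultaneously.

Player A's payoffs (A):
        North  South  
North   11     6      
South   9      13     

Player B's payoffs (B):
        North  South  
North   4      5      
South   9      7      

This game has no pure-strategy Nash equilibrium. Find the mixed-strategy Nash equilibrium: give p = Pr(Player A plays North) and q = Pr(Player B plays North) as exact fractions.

Each player's mixing probability is pinned down by making the *other* player indifferent.
Player B indifferent between North and South: p·4 + (1−p)·9 = p·5 + (1−p)·7 ⟹ 9 + (-5)p = 7 + (-2)p ⟹ p = 2/3.
Player A indifferent between North and South: q·11 + (1−q)·6 = q·9 + (1−q)·13 ⟹ 6 + 5q = 13 + (-4)q ⟹ q = 7/9.

p = 2/3, q = 7/9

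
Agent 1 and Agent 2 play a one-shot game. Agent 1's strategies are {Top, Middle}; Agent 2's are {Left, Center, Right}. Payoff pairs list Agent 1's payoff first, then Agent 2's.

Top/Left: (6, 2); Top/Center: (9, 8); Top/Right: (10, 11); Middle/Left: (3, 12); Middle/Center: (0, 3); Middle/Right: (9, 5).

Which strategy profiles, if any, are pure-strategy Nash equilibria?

Check mutual best responses: a cell is a NE iff neither player can gain by unilaterally deviating.
Agent 1's best responses — vs Left: Top (payoff 6); vs Center: Top (payoff 9); vs Right: Top (payoff 10).
Agent 2's best responses — vs Top: Right (payoff 11); vs Middle: Left (payoff 12).
The only mutual best response is (Top, Right); neither player gains by switching there.

(Top, Right)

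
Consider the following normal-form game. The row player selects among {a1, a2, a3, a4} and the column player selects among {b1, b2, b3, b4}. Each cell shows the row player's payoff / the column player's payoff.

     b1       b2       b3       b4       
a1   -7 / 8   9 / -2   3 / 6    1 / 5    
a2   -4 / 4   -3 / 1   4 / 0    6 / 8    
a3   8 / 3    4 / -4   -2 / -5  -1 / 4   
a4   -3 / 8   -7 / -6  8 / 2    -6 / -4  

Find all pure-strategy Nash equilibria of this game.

(a2, b4)

A profile is a Nash equilibrium when each player is best-responding to the other.
The row player's best responses — vs b1: a3 (payoff 8); vs b2: a1 (payoff 9); vs b3: a4 (payoff 8); vs b4: a2 (payoff 6).
The column player's best responses — vs a1: b1 (payoff 8); vs a2: b4 (payoff 8); vs a3: b4 (payoff 4); vs a4: b1 (payoff 8).
The only mutual best response is (a2, b4); neither player gains by switching there.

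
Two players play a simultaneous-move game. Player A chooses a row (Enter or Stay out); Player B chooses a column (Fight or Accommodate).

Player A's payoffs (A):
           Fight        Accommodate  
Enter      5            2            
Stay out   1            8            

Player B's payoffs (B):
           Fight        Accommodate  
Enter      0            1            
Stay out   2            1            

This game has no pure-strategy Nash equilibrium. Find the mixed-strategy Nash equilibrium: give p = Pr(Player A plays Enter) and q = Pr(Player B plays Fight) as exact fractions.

In a mixed NE each player is indifferent between their pure strategies, so the opponent's mix sets the indifference.
Player B indifferent between Fight and Accommodate: p·0 + (1−p)·2 = p·1 + (1−p)·1 ⟹ 2 + (-2)p = 1 + 0p ⟹ p = 1/2.
Player A indifferent between Enter and Stay out: q·5 + (1−q)·2 = q·1 + (1−q)·8 ⟹ 2 + 3q = 8 + (-7)q ⟹ q = 3/5.

p = 1/2, q = 3/5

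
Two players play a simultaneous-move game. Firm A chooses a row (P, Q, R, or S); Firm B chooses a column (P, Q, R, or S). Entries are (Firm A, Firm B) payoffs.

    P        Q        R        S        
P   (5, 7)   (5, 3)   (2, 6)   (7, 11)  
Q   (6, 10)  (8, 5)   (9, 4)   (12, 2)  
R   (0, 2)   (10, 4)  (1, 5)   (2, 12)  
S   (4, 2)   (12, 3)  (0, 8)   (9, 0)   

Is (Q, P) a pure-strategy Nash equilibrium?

Holding Firm B at P: Firm A gets 6 from Q, versus 5 from P, 0 from R, 4 from S. No profitable deviation for Firm A.
Holding Firm A at Q: Firm B gets 10 from P, versus 5 from Q, 4 from R, 2 from S. No profitable deviation for Firm B either.

Yes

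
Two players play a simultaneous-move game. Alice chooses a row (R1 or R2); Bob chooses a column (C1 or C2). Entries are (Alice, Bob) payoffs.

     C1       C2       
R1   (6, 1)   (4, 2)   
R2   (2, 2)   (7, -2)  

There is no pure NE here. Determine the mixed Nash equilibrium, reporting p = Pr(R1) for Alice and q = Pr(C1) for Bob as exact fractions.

In a mixed NE each player is indifferent between their pure strategies, so the opponent's mix sets the indifference.
Bob indifferent between C1 and C2: p·1 + (1−p)·2 = p·2 + (1−p)·(-2) ⟹ 2 + (-1)p = (-2) + 4p ⟹ p = 4/5.
Alice indifferent between R1 and R2: q·6 + (1−q)·4 = q·2 + (1−q)·7 ⟹ 4 + 2q = 7 + (-5)q ⟹ q = 3/7.

p = 4/5, q = 3/7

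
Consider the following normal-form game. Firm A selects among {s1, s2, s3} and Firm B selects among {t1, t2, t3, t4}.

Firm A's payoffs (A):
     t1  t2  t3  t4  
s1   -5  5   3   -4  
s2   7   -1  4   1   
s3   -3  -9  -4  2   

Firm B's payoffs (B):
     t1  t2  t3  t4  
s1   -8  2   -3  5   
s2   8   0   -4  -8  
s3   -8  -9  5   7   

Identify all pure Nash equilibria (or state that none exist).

A profile is a Nash equilibrium when each player is best-responding to the other.
Firm A's best responses — vs t1: s2 (payoff 7); vs t2: s1 (payoff 5); vs t3: s2 (payoff 4); vs t4: s3 (payoff 2).
Firm B's best responses — vs s1: t4 (payoff 5); vs s2: t1 (payoff 8); vs s3: t4 (payoff 7).
Mutual best responses occur at (s2, t1) and (s3, t4); at each, neither player gains by switching.

(s2, t1) and (s3, t4)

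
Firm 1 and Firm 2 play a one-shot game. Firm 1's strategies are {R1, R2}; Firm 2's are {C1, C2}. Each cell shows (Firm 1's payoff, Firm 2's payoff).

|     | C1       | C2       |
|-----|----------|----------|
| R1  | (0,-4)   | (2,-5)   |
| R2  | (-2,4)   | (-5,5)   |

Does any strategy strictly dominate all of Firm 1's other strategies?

R1

A strategy is strictly dominant if it gives Firm 1 a strictly higher payoff than every other strategy, against every choice by the opponent.
R1 strictly dominates: vs C1: 0 > -2; vs C2: 2 > -5.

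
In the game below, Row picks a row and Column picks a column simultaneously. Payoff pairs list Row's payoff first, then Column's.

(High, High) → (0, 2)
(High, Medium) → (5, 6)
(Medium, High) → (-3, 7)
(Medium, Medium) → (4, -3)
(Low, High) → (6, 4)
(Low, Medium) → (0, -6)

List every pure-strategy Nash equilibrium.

Check mutual best responses: a cell is a NE iff neither player can gain by unilaterally deviating.
Row's best responses — vs High: Low (payoff 6); vs Medium: High (payoff 5).
Column's best responses — vs High: Medium (payoff 6); vs Medium: High (payoff 7); vs Low: High (payoff 4).
Mutual best responses occur at (High, Medium) and (Low, High); at each, neither player gains by switching.

(High, Medium) and (Low, High)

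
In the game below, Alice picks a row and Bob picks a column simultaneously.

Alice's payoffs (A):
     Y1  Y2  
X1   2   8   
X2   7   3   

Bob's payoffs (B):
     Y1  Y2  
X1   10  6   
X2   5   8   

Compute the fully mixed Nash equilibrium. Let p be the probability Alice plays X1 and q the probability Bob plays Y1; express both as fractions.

p = 3/7, q = 1/2

Each player's mixing probability is pinned down by making the *other* player indifferent.
Bob indifferent between Y1 and Y2: p·10 + (1−p)·5 = p·6 + (1−p)·8 ⟹ 5 + 5p = 8 + (-2)p ⟹ p = 3/7.
Alice indifferent between X1 and X2: q·2 + (1−q)·8 = q·7 + (1−q)·3 ⟹ 8 + (-6)q = 3 + 4q ⟹ q = 1/2.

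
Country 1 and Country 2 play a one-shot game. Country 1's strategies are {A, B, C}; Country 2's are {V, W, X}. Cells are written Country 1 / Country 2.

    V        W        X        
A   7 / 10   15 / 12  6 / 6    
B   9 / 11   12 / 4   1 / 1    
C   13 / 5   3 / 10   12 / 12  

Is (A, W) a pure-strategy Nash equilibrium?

Yes

Holding Country 2 at W: Country 1 gets 15 from A, versus 12 from B, 3 from C. No profitable deviation for Country 1.
Holding Country 1 at A: Country 2 gets 12 from W, versus 10 from V, 6 from X. No profitable deviation for Country 2 either.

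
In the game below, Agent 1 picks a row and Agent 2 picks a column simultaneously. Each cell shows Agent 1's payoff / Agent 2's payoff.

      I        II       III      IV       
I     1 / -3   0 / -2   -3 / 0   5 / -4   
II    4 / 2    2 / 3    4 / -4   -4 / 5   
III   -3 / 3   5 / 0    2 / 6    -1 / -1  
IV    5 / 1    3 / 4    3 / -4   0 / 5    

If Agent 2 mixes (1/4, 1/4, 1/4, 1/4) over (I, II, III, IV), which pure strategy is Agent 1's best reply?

IV

Agent 1's best reply maximizes expected payoff against the mix.
I: (1/4)·1 + (1/4)·0 + (1/4)·(-3) + (1/4)·5 = 3/4
II: (1/4)·4 + (1/4)·2 + (1/4)·4 + (1/4)·(-4) = 3/2
III: (1/4)·(-3) + (1/4)·5 + (1/4)·2 + (1/4)·(-1) = 3/4
IV: (1/4)·5 + (1/4)·3 + (1/4)·3 + (1/4)·0 = 11/4
Highest expected payoff is 11/4, from IV.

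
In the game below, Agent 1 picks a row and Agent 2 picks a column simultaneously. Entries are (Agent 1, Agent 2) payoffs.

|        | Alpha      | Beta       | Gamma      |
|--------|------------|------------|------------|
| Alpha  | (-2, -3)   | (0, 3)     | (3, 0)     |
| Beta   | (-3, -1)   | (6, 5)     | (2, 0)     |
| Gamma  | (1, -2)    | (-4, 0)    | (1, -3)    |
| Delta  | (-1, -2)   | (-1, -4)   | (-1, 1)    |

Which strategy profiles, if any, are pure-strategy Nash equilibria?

Check mutual best responses: a cell is a NE iff neither player can gain by unilaterally deviating.
Agent 1's best responses — vs Alpha: Gamma (payoff 1); vs Beta: Beta (payoff 6); vs Gamma: Alpha (payoff 3).
Agent 2's best responses — vs Alpha: Beta (payoff 3); vs Beta: Beta (payoff 5); vs Gamma: Beta (payoff 0); vs Delta: Gamma (payoff 1).
The only mutual best response is (Beta, Beta); neither player gains by switching there.

(Beta, Beta)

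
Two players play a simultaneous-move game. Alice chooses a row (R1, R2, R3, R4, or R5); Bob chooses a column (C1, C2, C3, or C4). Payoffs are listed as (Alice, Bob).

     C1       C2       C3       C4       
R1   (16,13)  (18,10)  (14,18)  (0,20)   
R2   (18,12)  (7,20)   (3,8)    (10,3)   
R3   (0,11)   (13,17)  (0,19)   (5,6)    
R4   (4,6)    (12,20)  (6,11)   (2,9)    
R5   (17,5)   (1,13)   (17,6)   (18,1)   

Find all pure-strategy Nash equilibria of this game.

Find each player's best response to every opponent strategy; NE are the intersections.
Alice's best responses — vs C1: R2 (payoff 18); vs C2: R1 (payoff 18); vs C3: R5 (payoff 17); vs C4: R5 (payoff 18).
Bob's best responses — vs R1: C4 (payoff 20); vs R2: C2 (payoff 20); vs R3: C3 (payoff 19); vs R4: C2 (payoff 20); vs R5: C2 (payoff 13).
No cell has both players best-responding. For instance, Alice's best reply to C2 is R1, but against R1 Bob prefers C4 over C2.

There is no pure-strategy Nash equilibrium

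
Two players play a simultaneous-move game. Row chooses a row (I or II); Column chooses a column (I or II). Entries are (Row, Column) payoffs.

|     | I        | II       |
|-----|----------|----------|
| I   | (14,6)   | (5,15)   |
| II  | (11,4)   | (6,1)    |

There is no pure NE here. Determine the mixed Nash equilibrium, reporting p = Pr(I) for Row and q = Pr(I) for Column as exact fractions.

p = 1/4, q = 1/4

Each player's mixing probability is pinned down by making the *other* player indifferent.
Column indifferent between I and II: p·6 + (1−p)·4 = p·15 + (1−p)·1 ⟹ 4 + 2p = 1 + 14p ⟹ p = 1/4.
Row indifferent between I and II: q·14 + (1−q)·5 = q·11 + (1−q)·6 ⟹ 5 + 9q = 6 + 5q ⟹ q = 1/4.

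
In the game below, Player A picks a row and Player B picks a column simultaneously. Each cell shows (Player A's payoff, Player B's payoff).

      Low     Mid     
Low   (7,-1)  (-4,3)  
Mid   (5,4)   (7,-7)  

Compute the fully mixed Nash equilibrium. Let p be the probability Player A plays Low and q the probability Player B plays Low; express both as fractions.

In a mixed NE each player is indifferent between their pure strategies, so the opponent's mix sets the indifference.
Player B indifferent between Low and Mid: p·(-1) + (1−p)·4 = p·3 + (1−p)·(-7) ⟹ 4 + (-5)p = (-7) + 10p ⟹ p = 11/15.
Player A indifferent between Low and Mid: q·7 + (1−q)·(-4) = q·5 + (1−q)·7 ⟹ (-4) + 11q = 7 + (-2)q ⟹ q = 11/13.

p = 11/15, q = 11/13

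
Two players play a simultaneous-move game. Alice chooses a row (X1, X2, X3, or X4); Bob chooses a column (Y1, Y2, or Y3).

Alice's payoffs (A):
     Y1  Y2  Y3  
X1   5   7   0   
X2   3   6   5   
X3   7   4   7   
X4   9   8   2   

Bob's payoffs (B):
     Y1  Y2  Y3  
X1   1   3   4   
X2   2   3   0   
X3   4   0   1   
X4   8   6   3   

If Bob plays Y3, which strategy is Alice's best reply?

X3

With Bob fixed at Y3, Alice's payoffs are: X1 → 0, X2 → 5, X3 → 7, X4 → 2.
The maximum is 7, achieved by X3.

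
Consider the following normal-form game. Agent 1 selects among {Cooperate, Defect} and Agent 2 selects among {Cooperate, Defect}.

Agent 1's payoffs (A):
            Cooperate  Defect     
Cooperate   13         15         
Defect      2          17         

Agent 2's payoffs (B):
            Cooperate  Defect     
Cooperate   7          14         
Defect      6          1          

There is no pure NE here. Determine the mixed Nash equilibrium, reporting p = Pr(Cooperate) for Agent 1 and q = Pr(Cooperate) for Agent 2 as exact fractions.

p = 5/12, q = 2/13

In a mixed NE each player is indifferent between their pure strategies, so the opponent's mix sets the indifference.
Agent 2 indifferent between Cooperate and Defect: p·7 + (1−p)·6 = p·14 + (1−p)·1 ⟹ 6 + 1p = 1 + 13p ⟹ p = 5/12.
Agent 1 indifferent between Cooperate and Defect: q·13 + (1−q)·15 = q·2 + (1−q)·17 ⟹ 15 + (-2)q = 17 + (-15)q ⟹ q = 2/13.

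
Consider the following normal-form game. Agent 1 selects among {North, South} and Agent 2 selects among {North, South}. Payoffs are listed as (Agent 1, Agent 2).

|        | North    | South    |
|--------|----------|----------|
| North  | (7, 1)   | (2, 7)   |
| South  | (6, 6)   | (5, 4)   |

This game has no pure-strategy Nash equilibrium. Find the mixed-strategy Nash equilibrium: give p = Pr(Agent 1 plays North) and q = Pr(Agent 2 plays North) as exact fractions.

p = 1/4, q = 3/4

Each player's mixing probability is pinned down by making the *other* player indifferent.
Agent 2 indifferent between North and South: p·1 + (1−p)·6 = p·7 + (1−p)·4 ⟹ 6 + (-5)p = 4 + 3p ⟹ p = 1/4.
Agent 1 indifferent between North and South: q·7 + (1−q)·2 = q·6 + (1−q)·5 ⟹ 2 + 5q = 5 + 1q ⟹ q = 3/4.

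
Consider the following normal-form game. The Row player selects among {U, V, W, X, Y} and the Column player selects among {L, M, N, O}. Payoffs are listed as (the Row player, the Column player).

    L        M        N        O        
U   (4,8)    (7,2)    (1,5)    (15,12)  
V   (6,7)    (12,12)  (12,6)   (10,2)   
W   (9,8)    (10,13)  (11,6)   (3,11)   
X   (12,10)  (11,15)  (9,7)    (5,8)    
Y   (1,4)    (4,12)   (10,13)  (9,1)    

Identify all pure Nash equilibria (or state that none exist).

A profile is a Nash equilibrium when each player is best-responding to the other.
The Row player's best responses — vs L: X (payoff 12); vs M: V (payoff 12); vs N: V (payoff 12); vs O: U (payoff 15).
The Column player's best responses — vs U: O (payoff 12); vs V: M (payoff 12); vs W: M (payoff 13); vs X: M (payoff 15); vs Y: N (payoff 13).
Mutual best responses occur at (U, O) and (V, M); at each, neither player gains by switching.

(U, O) and (V, M)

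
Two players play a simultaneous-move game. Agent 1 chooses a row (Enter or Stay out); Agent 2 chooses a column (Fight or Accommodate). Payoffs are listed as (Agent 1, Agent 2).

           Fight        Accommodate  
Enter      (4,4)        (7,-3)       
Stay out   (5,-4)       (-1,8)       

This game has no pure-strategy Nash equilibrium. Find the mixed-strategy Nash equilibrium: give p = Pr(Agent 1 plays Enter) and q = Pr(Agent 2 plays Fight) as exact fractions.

Each player's mixing probability is pinned down by making the *other* player indifferent.
Agent 2 indifferent between Fight and Accommodate: p·4 + (1−p)·(-4) = p·(-3) + (1−p)·8 ⟹ (-4) + 8p = 8 + (-11)p ⟹ p = 12/19.
Agent 1 indifferent between Enter and Stay out: q·4 + (1−q)·7 = q·5 + (1−q)·(-1) ⟹ 7 + (-3)q = (-1) + 6q ⟹ q = 8/9.

p = 12/19, q = 8/9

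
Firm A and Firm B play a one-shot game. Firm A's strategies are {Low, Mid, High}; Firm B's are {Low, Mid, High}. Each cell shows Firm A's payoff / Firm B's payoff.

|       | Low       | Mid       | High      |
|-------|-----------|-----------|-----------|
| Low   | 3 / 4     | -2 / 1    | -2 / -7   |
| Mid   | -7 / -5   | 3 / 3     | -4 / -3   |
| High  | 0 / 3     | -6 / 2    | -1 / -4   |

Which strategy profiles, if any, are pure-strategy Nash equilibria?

(Low, Low) and (Mid, Mid)

A profile is a Nash equilibrium when each player is best-responding to the other.
Firm A's best responses — vs Low: Low (payoff 3); vs Mid: Mid (payoff 3); vs High: High (payoff -1).
Firm B's best responses — vs Low: Low (payoff 4); vs Mid: Mid (payoff 3); vs High: Low (payoff 3).
Mutual best responses occur at (Low, Low) and (Mid, Mid); at each, neither player gains by switching.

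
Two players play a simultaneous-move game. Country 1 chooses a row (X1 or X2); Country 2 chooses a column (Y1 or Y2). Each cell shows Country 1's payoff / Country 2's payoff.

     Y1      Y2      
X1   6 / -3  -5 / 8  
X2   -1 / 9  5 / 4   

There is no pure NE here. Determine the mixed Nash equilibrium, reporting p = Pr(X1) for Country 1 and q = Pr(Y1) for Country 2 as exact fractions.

p = 5/16, q = 10/17

Each player's mixing probability is pinned down by making the *other* player indifferent.
Country 2 indifferent between Y1 and Y2: p·(-3) + (1−p)·9 = p·8 + (1−p)·4 ⟹ 9 + (-12)p = 4 + 4p ⟹ p = 5/16.
Country 1 indifferent between X1 and X2: q·6 + (1−q)·(-5) = q·(-1) + (1−q)·5 ⟹ (-5) + 11q = 5 + (-6)q ⟹ q = 10/17.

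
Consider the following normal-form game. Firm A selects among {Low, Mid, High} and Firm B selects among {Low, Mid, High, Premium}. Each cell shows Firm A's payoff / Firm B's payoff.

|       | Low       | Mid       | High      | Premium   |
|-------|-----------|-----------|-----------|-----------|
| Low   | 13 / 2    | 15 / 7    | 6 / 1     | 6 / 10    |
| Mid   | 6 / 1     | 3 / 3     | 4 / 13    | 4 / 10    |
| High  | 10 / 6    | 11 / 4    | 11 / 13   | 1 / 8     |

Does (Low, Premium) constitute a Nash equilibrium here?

Yes

Holding Firm B at Premium: Firm A gets 6 from Low, versus 4 from Mid, 1 from High. No profitable deviation for Firm A.
Holding Firm A at Low: Firm B gets 10 from Premium, versus 2 from Low, 7 from Mid, 1 from High. No profitable deviation for Firm B either.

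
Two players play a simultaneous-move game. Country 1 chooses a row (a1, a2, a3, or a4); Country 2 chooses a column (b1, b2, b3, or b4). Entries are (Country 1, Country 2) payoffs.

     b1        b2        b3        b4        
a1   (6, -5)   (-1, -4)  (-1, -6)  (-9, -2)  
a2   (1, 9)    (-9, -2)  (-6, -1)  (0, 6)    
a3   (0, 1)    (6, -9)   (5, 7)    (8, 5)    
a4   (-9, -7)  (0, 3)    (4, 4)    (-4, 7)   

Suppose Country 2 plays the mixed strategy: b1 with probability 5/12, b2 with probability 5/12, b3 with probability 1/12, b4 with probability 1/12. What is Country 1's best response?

a3

Compute Country 1's expected payoff from each pure strategy against the given mix.
a1: (5/12)·6 + (5/12)·(-1) + (1/12)·(-1) + (1/12)·(-9) = 5/4
a2: (5/12)·1 + (5/12)·(-9) + (1/12)·(-6) + (1/12)·0 = -23/6
a3: (5/12)·0 + (5/12)·6 + (1/12)·5 + (1/12)·8 = 43/12
a4: (5/12)·(-9) + (5/12)·0 + (1/12)·4 + (1/12)·(-4) = -15/4
Highest expected payoff is 43/12, from a3.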